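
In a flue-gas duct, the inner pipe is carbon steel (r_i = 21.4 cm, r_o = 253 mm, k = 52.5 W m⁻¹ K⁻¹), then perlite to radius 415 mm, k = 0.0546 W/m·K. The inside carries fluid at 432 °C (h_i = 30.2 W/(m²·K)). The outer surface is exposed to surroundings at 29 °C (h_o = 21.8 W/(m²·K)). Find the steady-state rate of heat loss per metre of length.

Q' = 271 W/m

Treat each layer as a resistance in series:
  R'_conv,in = 1/(2πr h) = 1/(2π·0.214·30.2) = 0.02463 m·K/W
  R'_carbon steel = ln(0.253/0.214)/(2πk) = 0.1674/(2π·52.5) = 5.075×10^-4 m·K/W
  R'_perlite = ln(0.415/0.253)/(2πk) = 0.4949/(2π·0.0546) = 1.443 m·K/W
  R'_conv,out = 1/(2πr h) = 1/(2π·0.415·21.8) = 0.01759 m·K/W
ΣR = 0.02463 + 5.075×10^-4 + 1.443 + 0.01759 = 1.486 m·K/W
Q' = ΔT/ΣR = (432 °C − 29 °C)/1.486 = 271 W/m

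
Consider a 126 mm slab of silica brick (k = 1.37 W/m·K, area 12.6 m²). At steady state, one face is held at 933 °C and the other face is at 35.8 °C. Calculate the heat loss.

Q = 123 kW

Q = kA·ΔT/L = 1.37 × 12.6 × |933 °C − 35.8 °C| / 0.126 = 1.23×10^5 W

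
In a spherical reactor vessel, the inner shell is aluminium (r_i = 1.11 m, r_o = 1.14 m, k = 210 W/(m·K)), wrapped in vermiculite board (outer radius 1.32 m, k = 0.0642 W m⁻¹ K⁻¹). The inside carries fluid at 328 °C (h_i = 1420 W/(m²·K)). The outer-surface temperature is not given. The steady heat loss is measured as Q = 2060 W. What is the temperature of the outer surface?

Sum the resistances:
  R_conv,in = 1/(4πr²h) = 1/(4π·1.11²·1420) = 4.548×10^-5 K/W
  R_aluminium = (1/1.11 − 1/1.14)/(4πk) = 0.02371/(4π·210) = 8.984×10^-6 K/W
  R_vermiculite board = (1/1.14 − 1/1.32)/(4πk) = 0.1196/(4π·0.0642) = 0.1483 K/W
ΣR = 0.1483 K/W
ΔT = Q·ΣR = 2060 × 0.1483 = 305.5 K
Heat flows outward, so T_out = T_in − ΔT = 328 − 305.5 = 22.5 °C

T_out = 22.5 °C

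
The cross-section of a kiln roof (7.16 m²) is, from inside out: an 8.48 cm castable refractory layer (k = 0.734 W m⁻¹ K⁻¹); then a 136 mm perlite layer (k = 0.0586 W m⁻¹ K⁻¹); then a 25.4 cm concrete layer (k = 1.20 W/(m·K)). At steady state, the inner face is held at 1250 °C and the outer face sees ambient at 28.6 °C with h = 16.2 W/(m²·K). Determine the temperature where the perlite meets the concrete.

T = 152 °C

Resistance network (inner→outer):
  R_castable refractory = L/(kA) = 0.0848/(0.734·7.16) = 0.01614 K/W
  R_perlite = L/(kA) = 0.136/(0.0586·7.16) = 0.3241 K/W
  R_concrete = L/(kA) = 0.254/(1.20·7.16) = 0.02956 K/W
  R_conv,out = 1/(hA) = 1/(16.2·7.16) = 0.008621 K/W
ΣR = 0.01614 + 0.3241 + 0.02956 + 0.008621 = 0.3784 K/W
Q = ΔT/ΣR = (1250 °C − 28.6 °C)/0.3784 = 3228 W
From the inner boundary to the perlite/concrete interface, ΣR_partial = 0.3402 K/W.
T_interface = T_in − Q·ΣR_partial = 1250 °C − (3228)(0.3402) = 152 °C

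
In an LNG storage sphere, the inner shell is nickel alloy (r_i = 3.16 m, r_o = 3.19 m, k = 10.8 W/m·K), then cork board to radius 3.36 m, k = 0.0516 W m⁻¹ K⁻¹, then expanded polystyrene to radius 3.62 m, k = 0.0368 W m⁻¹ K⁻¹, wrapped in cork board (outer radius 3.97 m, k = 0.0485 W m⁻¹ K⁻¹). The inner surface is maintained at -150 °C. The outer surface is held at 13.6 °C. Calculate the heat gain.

Q = 1480 W

Resistance network (inner→outer):
  R_nickel alloy = (1/3.16 − 1/3.19)/(4πk) = 0.002976/(4π·10.8) = 2.193×10^-5 K/W
  R_cork board = (1/3.19 − 1/3.36)/(4πk) = 0.01586/(4π·0.0516) = 0.02446 K/W
  R_expanded polystyrene = (1/3.36 − 1/3.62)/(4πk) = 0.02138/(4π·0.0368) = 0.04622 K/W
  R_cork board = (1/3.62 − 1/3.97)/(4πk) = 0.02435/(4π·0.0485) = 0.03996 K/W
ΣR = 2.193×10^-5 + 0.02446 + 0.04622 + 0.03996 = 0.1107 K/W
Q = ΔT/ΣR = (-150 °C − 13.6 °C)/0.1107 = -1480 W
(Negative Q ⇒ heat flows inward; heat gain = 1480 W.)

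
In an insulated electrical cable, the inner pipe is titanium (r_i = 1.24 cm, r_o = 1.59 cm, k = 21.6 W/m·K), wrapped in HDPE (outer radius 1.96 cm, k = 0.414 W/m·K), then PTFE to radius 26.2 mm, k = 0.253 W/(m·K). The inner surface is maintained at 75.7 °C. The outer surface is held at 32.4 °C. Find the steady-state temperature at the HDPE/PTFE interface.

T = 62.3 °C

Resistance network (inner→outer):
  R'_titanium = ln(0.0159/0.0124)/(2πk) = 0.2486/(2π·21.6) = 0.001832 m·K/W
  R'_HDPE = ln(0.0196/0.0159)/(2πk) = 0.2092/(2π·0.414) = 0.08043 m·K/W
  R'_PTFE = ln(0.0262/0.0196)/(2πk) = 0.2902/(2π·0.253) = 0.1826 m·K/W
ΣR = 0.001832 + 0.08043 + 0.1826 = 0.2649 m·K/W
Q' = ΔT/ΣR = (75.7 °C − 32.4 °C)/0.2649 = 163.5 W/m
From the inner boundary to the HDPE/PTFE interface, ΣR_partial = 0.08226 m·K/W.
T_interface = T_in − Q'·ΣR_partial = 75.7 °C − (163.5)(0.08226) = 62.3 °C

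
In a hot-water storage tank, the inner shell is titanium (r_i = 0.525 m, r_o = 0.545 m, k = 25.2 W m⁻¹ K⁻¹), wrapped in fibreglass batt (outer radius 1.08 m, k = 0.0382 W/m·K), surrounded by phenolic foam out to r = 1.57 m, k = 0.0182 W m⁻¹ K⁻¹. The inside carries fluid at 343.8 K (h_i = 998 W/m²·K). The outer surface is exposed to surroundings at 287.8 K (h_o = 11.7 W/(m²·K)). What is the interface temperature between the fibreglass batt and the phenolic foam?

Series thermal resistances, inner to outer:
  R_conv,in = 1/(4πr²h) = 1/(4π·0.525²·998) = 2.893×10^-4 K/W
  R_titanium = (1/0.525 − 1/0.545)/(4πk) = 0.06990/(4π·25.2) = 2.207×10^-4 K/W
  R_fibreglass batt = (1/0.545 − 1/1.08)/(4πk) = 0.9089/(4π·0.0382) = 1.893 K/W
  R_phenolic foam = (1/1.08 − 1/1.57)/(4πk) = 0.2890/(4π·0.0182) = 1.264 K/W
  R_conv,out = 1/(4πr²h) = 1/(4π·1.57²·11.7) = 0.002759 K/W
ΣR = 2.893×10^-4 + 2.207×10^-4 + 1.893 + 1.264 + 0.002759 = 3.160 K/W
Q = ΔT/ΣR = (343.8 K − 287.8 K)/3.160 = 17.72 W
From the inner boundary to the fibreglass batt/phenolic foam interface, ΣR_partial = 1.894 K/W.
T_interface = T_in − Q·ΣR_partial = 343.8 K − (17.72)(1.894) = 310.2 K

T = 310.2 K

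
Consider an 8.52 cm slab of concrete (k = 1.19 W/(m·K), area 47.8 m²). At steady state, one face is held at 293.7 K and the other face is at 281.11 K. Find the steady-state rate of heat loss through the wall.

Q = kA·ΔT/L = 1.19 × 47.8 × |293.7 K − 281.11 K| / 0.0852 = 8410 W

Q = 8.41 kW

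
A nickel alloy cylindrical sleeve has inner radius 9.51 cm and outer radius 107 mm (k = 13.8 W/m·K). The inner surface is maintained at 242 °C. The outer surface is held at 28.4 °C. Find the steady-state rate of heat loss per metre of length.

Q' = 2πk·ΔT/ln(r₂/r₁) = 2π × 13.8 × 213.6 / ln(0.107/0.0951) = 1.57×10^5 W/m

Q' = 157 kW/m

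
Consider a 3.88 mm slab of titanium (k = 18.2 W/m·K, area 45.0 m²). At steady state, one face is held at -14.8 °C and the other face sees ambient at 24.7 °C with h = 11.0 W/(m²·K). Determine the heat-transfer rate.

Q = 19500 W

Resistance network (inner→outer):
  R_titanium = L/(kA) = 0.00388/(18.2·45.0) = 4.737×10^-6 K/W
  R_conv,out = 1/(hA) = 1/(11.0·45.0) = 0.002020 K/W
ΣR = 4.737×10^-6 + 0.002020 = 0.002025 K/W
Q = ΔT/ΣR = (-14.8 °C − 24.7 °C)/0.002025 = -19500 W
(Negative Q ⇒ heat flows inward; heat gain = 19500 W.)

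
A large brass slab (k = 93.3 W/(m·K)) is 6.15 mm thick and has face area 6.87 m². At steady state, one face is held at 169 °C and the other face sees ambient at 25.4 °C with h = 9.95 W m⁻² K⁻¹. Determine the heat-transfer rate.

Treat each layer as a resistance in series:
  R_brass = L/(kA) = 0.00615/(93.3·6.87) = 9.595×10^-6 K/W
  R_conv,out = 1/(hA) = 1/(9.95·6.87) = 0.01463 K/W
ΣR = 9.595×10^-6 + 0.01463 = 0.01464 K/W
Q = ΔT/ΣR = (169 °C − 25.4 °C)/0.01464 = 9810 W

Q = 9.81 kW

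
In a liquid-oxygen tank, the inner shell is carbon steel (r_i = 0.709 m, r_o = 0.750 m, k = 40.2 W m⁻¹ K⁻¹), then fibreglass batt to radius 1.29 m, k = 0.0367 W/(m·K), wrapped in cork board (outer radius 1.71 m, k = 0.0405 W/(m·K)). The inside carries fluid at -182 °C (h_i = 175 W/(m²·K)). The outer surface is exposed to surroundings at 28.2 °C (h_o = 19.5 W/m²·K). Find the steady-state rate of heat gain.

Q = 132 W

Resistance network (inner→outer):
  R_conv,in = 1/(4πr²h) = 1/(4π·0.709²·175) = 9.046×10^-4 K/W
  R_carbon steel = (1/0.709 − 1/0.750)/(4πk) = 0.07710/(4π·40.2) = 1.526×10^-4 K/W
  R_fibreglass batt = (1/0.750 − 1/1.29)/(4πk) = 0.5581/(4π·0.0367) = 1.210 K/W
  R_cork board = (1/1.29 − 1/1.71)/(4πk) = 0.1904/(4π·0.0405) = 0.3741 K/W
  R_conv,out = 1/(4πr²h) = 1/(4π·1.71²·19.5) = 0.001396 K/W
ΣR = 9.046×10^-4 + 1.526×10^-4 + 1.210 + 0.3741 + 0.001396 = 1.587 K/W
Q = ΔT/ΣR = (-182 °C − 28.2 °C)/1.587 = -132 W
(Negative Q ⇒ heat flows inward; heat gain = 132 W.)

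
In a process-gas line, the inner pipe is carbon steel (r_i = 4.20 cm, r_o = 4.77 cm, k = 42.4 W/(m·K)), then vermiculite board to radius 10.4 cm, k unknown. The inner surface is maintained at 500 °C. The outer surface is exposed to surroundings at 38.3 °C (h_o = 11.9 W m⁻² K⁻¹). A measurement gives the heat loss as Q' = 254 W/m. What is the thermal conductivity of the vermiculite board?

k = 0.0735 W/m·K

ΣR = ΔT/Q' = |500 − 38.3|/254 = 1.818 m·K/W
Known resistances:
  R'_carbon steel = ln(0.0477/0.0420)/(2πk) = 0.1273/(2π·42.4) = 4.777×10^-4 m·K/W
  R'_conv,out = 1/(2πr h) = 1/(2π·0.104·11.9) = 0.1286 m·K/W
R_vermiculite board = ΣR − ΣR_known = 1.818 − 0.1291 = 1.689 m·K/W
ln(r₂/r₁)/(2πk) = 1.689 ⇒ k = 0.7795/(2π·1.689) = 0.0735 W/m·K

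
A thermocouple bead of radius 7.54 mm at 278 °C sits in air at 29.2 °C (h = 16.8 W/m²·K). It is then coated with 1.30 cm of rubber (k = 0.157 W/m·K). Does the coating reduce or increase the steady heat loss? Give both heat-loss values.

Critical radius for a sphere: r_cr = 2k/h = 0.0187 m = 1.87 cm.
Outer radius after coating: r₂ = 0.00754 + 0.0130 = 0.02054 m.
r₁ < r_cr < r₂: heat loss rises to a maximum at r_cr then falls. Whether the coating helps depends on whether Q(r₂) has dropped back below Q(r₁).
Bare: R = 1/(4πr₁²h) = 83.32 K/W; Q = 248.8/83.32 = 2.99 W.
Coated: R = R_cond + R_conv = 53.77 K/W; Q = 248.8/53.77 = 4.63 W.

increases: 2.99 → 4.63 W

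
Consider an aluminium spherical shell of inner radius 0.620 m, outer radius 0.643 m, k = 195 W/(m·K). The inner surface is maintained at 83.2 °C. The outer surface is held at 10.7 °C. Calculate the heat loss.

Q = 4πk·ΔT/(1/r₁ − 1/r₂) = 4π × 195 × 72.5 / (1/0.620 − 1/0.643) = 3.08×10^6 W

Q = 3080 kW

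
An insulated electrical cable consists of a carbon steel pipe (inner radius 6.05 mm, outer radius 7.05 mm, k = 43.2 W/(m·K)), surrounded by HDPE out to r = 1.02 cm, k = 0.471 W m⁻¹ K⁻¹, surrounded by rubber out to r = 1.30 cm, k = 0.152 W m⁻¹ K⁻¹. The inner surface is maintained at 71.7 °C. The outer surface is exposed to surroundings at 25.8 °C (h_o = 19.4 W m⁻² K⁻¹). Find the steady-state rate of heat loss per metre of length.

Treat each layer as a resistance in series:
  R'_carbon steel = ln(0.00705/0.00605)/(2πk) = 0.1530/(2π·43.2) = 5.636×10^-4 m·K/W
  R'_HDPE = ln(0.0102/0.00705)/(2πk) = 0.3694/(2π·0.471) = 0.1248 m·K/W
  R'_rubber = ln(0.0130/0.0102)/(2πk) = 0.2426/(2π·0.152) = 0.2540 m·K/W
  R'_conv,out = 1/(2πr h) = 1/(2π·0.0130·19.4) = 0.6311 m·K/W
ΣR = 5.636×10^-4 + 0.1248 + 0.2540 + 0.6311 = 1.010 m·K/W
Q' = ΔT/ΣR = (71.7 °C − 25.8 °C)/1.010 = 45.4 W/m

Q' = 45.4 W/m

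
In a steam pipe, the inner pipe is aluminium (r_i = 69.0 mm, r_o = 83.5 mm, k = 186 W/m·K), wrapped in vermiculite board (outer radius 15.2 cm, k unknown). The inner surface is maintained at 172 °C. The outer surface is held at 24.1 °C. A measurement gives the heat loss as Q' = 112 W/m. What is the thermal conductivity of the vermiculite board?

k = 0.0722 W/m·K

ΣR = ΔT/Q' = |172 − 24.1|/112 = 1.321 m·K/W
Known resistances:
  R'_aluminium = ln(0.0835/0.0690)/(2πk) = 0.1907/(2π·186) = 1.632×10^-4 m·K/W
R_vermiculite board = ΣR − ΣR_known = 1.321 − 1.632×10^-4 = 1.321 m·K/W
ln(r₂/r₁)/(2πk) = 1.321 ⇒ k = 0.5990/(2π·1.321) = 0.0722 W/m·K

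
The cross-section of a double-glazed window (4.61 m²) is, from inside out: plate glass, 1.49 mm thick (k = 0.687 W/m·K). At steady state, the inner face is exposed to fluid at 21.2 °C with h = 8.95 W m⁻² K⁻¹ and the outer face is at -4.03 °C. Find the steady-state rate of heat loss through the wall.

Q = 1020 W

Treat each layer as a resistance in series:
  R_conv,in = 1/(hA) = 1/(8.95·4.61) = 0.02424 K/W
  R_plate glass = L/(kA) = 0.00149/(0.687·4.61) = 4.705×10^-4 K/W
ΣR = 0.02424 + 4.705×10^-4 = 0.02471 K/W
Q = ΔT/ΣR = (21.2 °C − -4.03 °C)/0.02471 = 1020 W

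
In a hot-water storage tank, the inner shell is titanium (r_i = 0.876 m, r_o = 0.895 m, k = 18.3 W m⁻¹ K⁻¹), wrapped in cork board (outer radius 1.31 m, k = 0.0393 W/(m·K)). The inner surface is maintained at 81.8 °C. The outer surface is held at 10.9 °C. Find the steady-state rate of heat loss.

Q = 98.9 W

Treat each layer as a resistance in series:
  R_titanium = (1/0.876 − 1/0.895)/(4πk) = 0.02423/(4π·18.3) = 1.054×10^-4 K/W
  R_cork board = (1/0.895 − 1/1.31)/(4πk) = 0.3540/(4π·0.0393) = 0.7167 K/W
ΣR = 1.054×10^-4 + 0.7167 = 0.7168 K/W
Q = ΔT/ΣR = (81.8 °C − 10.9 °C)/0.7168 = 98.9 W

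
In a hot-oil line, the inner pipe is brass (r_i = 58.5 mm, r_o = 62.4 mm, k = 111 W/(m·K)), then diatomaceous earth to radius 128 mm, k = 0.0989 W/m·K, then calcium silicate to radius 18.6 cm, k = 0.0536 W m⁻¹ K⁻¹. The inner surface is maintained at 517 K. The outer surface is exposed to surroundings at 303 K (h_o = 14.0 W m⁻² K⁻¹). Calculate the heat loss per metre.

Q' = 92.0 W/m

Treat each layer as a resistance in series:
  R'_brass = ln(0.0624/0.0585)/(2πk) = 0.06454/(2π·111) = 9.254×10^-5 m·K/W
  R'_diatomaceous earth = ln(0.128/0.0624)/(2πk) = 0.7185/(2π·0.0989) = 1.156 m·K/W
  R'_calcium silicate = ln(0.186/0.128)/(2πk) = 0.3737/(2π·0.0536) = 1.110 m·K/W
  R'_conv,out = 1/(2πr h) = 1/(2π·0.186·14.0) = 0.06112 m·K/W
ΣR = 9.254×10^-5 + 1.156 + 1.110 + 0.06112 = 2.327 m·K/W
Q' = ΔT/ΣR = (517 K − 303 K)/2.327 = 92.0 W/m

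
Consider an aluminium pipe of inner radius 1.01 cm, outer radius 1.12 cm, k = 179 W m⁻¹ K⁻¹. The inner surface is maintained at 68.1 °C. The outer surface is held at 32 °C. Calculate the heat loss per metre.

Q' = 2πk·ΔT/ln(r₂/r₁) = 2π × 179 × 36.1 / ln(0.0112/0.0101) = 3.93×10^5 W/m

Q' = 3.93×10^5 W/m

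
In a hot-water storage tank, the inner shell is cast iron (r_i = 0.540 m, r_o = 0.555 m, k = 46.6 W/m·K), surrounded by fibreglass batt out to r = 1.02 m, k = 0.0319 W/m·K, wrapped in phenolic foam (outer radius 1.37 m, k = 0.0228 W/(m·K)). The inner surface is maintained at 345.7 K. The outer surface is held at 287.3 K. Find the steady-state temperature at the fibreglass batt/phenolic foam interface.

Resistance network (inner→outer):
  R_cast iron = (1/0.540 − 1/0.555)/(4πk) = 0.05005/(4π·46.6) = 8.547×10^-5 K/W
  R_fibreglass batt = (1/0.555 − 1/1.02)/(4πk) = 0.8214/(4π·0.0319) = 2.049 K/W
  R_phenolic foam = (1/1.02 − 1/1.37)/(4πk) = 0.2505/(4π·0.0228) = 0.8742 K/W
ΣR = 8.547×10^-5 + 2.049 + 0.8742 = 2.923 K/W
Q = ΔT/ΣR = (345.7 K − 287.3 K)/2.923 = 19.98 W
From the inner boundary to the fibreglass batt/phenolic foam interface, ΣR_partial = 2.049 K/W.
T_interface = T_in − Q·ΣR_partial = 345.7 K − (19.98)(2.049) = 304.8 K

T = 304.8 K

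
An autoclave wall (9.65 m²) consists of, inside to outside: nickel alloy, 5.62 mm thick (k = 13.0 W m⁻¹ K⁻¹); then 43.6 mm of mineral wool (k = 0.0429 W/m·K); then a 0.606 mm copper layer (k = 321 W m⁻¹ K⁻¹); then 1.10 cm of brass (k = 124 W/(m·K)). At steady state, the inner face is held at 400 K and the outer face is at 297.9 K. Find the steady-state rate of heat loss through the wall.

Resistance network (inner→outer):
  R_nickel alloy = L/(kA) = 0.00562/(13.0·9.65) = 4.480×10^-5 K/W
  R_mineral wool = L/(kA) = 0.0436/(0.0429·9.65) = 0.1053 K/W
  R_copper = L/(kA) = 6.06×10^-4/(321·9.65) = 1.956×10^-7 K/W
  R_brass = L/(kA) = 0.0110/(124·9.65) = 9.193×10^-6 K/W
ΣR = 4.480×10^-5 + 0.1053 + 1.956×10^-7 + 9.193×10^-6 = 0.1054 K/W
Q = ΔT/ΣR = (400 K − 297.9 K)/0.1054 = 969 W

Q = 969 W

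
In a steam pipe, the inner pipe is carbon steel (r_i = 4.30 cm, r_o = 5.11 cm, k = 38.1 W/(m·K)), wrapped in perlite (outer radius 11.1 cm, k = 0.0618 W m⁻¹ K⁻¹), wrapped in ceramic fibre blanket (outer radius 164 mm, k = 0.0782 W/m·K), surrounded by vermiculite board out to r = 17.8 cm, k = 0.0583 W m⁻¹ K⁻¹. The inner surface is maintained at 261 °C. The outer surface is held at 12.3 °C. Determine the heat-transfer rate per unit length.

Series thermal resistances, inner to outer:
  R'_carbon steel = ln(0.0511/0.0430)/(2πk) = 0.1726/(2π·38.1) = 7.209×10^-4 m·K/W
  R'_perlite = ln(0.111/0.0511)/(2πk) = 0.7757/(2π·0.0618) = 1.998 m·K/W
  R'_ceramic fibre blanket = ln(0.164/0.111)/(2πk) = 0.3903/(2π·0.0782) = 0.7944 m·K/W
  R'_vermiculite board = ln(0.178/0.164)/(2πk) = 0.08192/(2π·0.0583) = 0.2236 m·K/W
ΣR = 7.209×10^-4 + 1.998 + 0.7944 + 0.2236 = 3.017 m·K/W
Q' = ΔT/ΣR = (261 °C − 12.3 °C)/3.017 = 82.4 W/m

Q' = 82.4 W/m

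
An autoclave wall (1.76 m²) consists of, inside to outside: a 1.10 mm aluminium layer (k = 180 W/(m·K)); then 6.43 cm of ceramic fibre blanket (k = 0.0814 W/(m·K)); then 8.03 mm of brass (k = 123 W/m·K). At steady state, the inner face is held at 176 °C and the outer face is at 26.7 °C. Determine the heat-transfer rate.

Q = 333 W

Series thermal resistances, inner to outer:
  R_aluminium = L/(kA) = 0.00110/(180·1.76) = 3.472×10^-6 K/W
  R_ceramic fibre blanket = L/(kA) = 0.0643/(0.0814·1.76) = 0.4488 K/W
  R_brass = L/(kA) = 0.00803/(123·1.76) = 3.709×10^-5 K/W
ΣR = 3.472×10^-6 + 0.4488 + 3.709×10^-5 = 0.4488 K/W
Q = ΔT/ΣR = (176 °C − 26.7 °C)/0.4488 = 333 W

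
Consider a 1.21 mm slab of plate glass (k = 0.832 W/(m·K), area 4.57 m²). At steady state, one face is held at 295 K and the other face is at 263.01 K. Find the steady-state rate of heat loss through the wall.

Q = kA·ΔT/L = 0.832 × 4.57 × |295 K − 263.01 K| / 0.00121 = 1.01×10^5 W

Q = 101 kW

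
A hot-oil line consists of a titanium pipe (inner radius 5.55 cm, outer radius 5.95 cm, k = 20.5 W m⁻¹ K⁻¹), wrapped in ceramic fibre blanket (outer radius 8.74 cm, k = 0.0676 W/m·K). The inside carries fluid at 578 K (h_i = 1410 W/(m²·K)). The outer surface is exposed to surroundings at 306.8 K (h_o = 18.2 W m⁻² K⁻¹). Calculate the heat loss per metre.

Q' = 269 W/m

Resistance network (inner→outer):
  R'_conv,in = 1/(2πr h) = 1/(2π·0.0555·1410) = 0.002034 m·K/W
  R'_titanium = ln(0.0595/0.0555)/(2πk) = 0.06959/(2π·20.5) = 5.403×10^-4 m·K/W
  R'_ceramic fibre blanket = ln(0.0874/0.0595)/(2πk) = 0.3845/(2π·0.0676) = 0.9053 m·K/W
  R'_conv,out = 1/(2πr h) = 1/(2π·0.0874·18.2) = 0.1001 m·K/W
ΣR = 0.002034 + 5.403×10^-4 + 0.9053 + 0.1001 = 1.008 m·K/W
Q' = ΔT/ΣR = (578 K − 306.8 K)/1.008 = 269 W/m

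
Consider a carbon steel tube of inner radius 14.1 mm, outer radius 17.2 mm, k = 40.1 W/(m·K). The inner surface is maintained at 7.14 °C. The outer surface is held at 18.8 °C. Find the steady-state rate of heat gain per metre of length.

Q' = 2πk·ΔT/ln(r₂/r₁) = 2π × 40.1 × 11.66 / ln(0.0172/0.0141) = 14800 W/m

Q' = 14.8 kW/m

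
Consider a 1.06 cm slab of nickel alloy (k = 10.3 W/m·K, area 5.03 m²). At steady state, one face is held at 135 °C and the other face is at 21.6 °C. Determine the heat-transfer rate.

Q = 554 kW

Q = kA·ΔT/L = 10.3 × 5.03 × |135 °C − 21.6 °C| / 0.0106 = 5.54×10^5 W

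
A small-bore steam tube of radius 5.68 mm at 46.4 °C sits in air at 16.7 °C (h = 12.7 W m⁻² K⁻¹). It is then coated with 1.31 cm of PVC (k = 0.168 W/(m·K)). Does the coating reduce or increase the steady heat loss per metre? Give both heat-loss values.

increases: 13.5 → 16.5 W/m

Critical radius for a cylinder: r_cr = k/h = 0.0132 m = 1.32 cm.
Outer radius after coating: r₂ = 0.00568 + 0.0131 = 0.01878 m.
r₁ < r_cr < r₂: heat loss rises to a maximum at r_cr then falls. Whether the coating helps depends on whether Q(r₂) has dropped back below Q(r₁).
Bare: R = 1/(2πr₁h) = 2.206 m·K/W; Q = 29.7/2.206 = 13.5 W/m.
Coated: R = R_cond + R_conv = 1.800 m·K/W; Q = 29.7/1.800 = 16.5 W/m.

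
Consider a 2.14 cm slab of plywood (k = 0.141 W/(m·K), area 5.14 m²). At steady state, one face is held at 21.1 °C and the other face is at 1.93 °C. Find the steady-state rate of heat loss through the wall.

Q = 649 W

Q = kA·ΔT/L = 0.141 × 5.14 × |21.1 °C − 1.93 °C| / 0.0214 = 649 W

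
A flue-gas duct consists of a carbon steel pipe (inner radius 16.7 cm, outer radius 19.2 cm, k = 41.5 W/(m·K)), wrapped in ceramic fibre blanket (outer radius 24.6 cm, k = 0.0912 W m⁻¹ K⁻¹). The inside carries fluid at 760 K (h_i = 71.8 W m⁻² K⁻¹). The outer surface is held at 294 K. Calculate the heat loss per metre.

Q' = 1040 W/m

Resistance network (inner→outer):
  R'_conv,in = 1/(2πr h) = 1/(2π·0.167·71.8) = 0.01327 m·K/W
  R'_carbon steel = ln(0.192/0.167)/(2πk) = 0.1395/(2π·41.5) = 5.350×10^-4 m·K/W
  R'_ceramic fibre blanket = ln(0.246/0.192)/(2πk) = 0.2478/(2π·0.0912) = 0.4325 m·K/W
ΣR = 0.01327 + 5.350×10^-4 + 0.4325 = 0.4463 m·K/W
Q' = ΔT/ΣR = (760 K − 294 K)/0.4463 = 1040 W/m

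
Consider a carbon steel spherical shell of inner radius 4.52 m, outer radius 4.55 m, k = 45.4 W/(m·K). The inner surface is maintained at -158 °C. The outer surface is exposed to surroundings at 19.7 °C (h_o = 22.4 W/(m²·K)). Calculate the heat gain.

Q = 1020 kW

Resistance network (inner→outer):
  R_carbon steel = (1/4.52 − 1/4.55)/(4πk) = 0.001459/(4π·45.4) = 2.557×10^-6 K/W
  R_conv,out = 1/(4πr²h) = 1/(4π·4.55²·22.4) = 1.716×10^-4 K/W
ΣR = 2.557×10^-6 + 1.716×10^-4 = 1.742×10^-4 K/W
Q = ΔT/ΣR = (-158 °C − 19.7 °C)/1.742×10^-4 = -1.02×10^6 W
(Negative Q ⇒ heat flows inward; heat gain = 1.02×10^6 W.)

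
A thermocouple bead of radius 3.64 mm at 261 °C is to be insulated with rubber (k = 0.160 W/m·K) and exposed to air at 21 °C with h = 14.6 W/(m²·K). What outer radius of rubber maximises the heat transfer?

For a sphere, r_cr = 2k_ins/h = 2·0.160/14.6 = 0.0219 m = 2.19 cm

r_cr = 2.19 cm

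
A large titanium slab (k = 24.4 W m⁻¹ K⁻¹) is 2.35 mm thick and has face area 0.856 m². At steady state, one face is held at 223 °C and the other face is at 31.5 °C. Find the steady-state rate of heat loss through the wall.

Q = kA·ΔT/L = 24.4 × 0.856 × |223 °C − 31.5 °C| / 0.00235 = 1.70×10^6 W

Q = 1700 kW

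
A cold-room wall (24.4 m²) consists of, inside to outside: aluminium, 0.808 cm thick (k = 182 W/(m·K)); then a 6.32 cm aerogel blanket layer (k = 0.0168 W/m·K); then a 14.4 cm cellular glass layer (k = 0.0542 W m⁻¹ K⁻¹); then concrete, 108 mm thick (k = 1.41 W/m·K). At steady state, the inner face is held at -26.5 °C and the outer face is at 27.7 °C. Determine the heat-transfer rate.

Q = 204 W

Series thermal resistances, inner to outer:
  R_aluminium = L/(kA) = 0.00808/(182·24.4) = 1.819×10^-6 K/W
  R_aerogel blanket = L/(kA) = 0.0632/(0.0168·24.4) = 0.1542 K/W
  R_cellular glass = L/(kA) = 0.144/(0.0542·24.4) = 0.1089 K/W
  R_concrete = L/(kA) = 0.108/(1.41·24.4) = 0.003139 K/W
ΣR = 1.819×10^-6 + 0.1542 + 0.1089 + 0.003139 = 0.2662 K/W
Q = ΔT/ΣR = (-26.5 °C − 27.7 °C)/0.2662 = -204 W
(Negative Q ⇒ heat flows inward; heat gain = 204 W.)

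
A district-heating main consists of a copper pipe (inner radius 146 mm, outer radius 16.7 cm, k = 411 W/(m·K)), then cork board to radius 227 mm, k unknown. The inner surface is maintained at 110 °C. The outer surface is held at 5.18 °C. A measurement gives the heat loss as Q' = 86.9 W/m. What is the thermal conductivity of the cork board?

ΣR = ΔT/Q' = |110 − 5.18|/86.9 = 1.206 m·K/W
Known resistances:
  R'_copper = ln(0.167/0.146)/(2πk) = 0.1344/(2π·411) = 5.204×10^-5 m·K/W
R_cork board = ΣR − ΣR_known = 1.206 − 5.204×10^-5 = 1.206 m·K/W
ln(r₂/r₁)/(2πk) = 1.206 ⇒ k = 0.3070/(2π·1.206) = 0.0405 W/m·K

k = 0.0405 W/m·K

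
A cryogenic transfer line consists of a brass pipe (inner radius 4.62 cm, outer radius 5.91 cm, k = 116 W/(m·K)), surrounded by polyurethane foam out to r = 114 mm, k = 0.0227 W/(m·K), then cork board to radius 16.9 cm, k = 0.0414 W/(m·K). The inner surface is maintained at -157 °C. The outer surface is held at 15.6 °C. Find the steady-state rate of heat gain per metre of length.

Resistance network (inner→outer):
  R'_brass = ln(0.0591/0.0462)/(2πk) = 0.2463/(2π·116) = 3.379×10^-4 m·K/W
  R'_polyurethane foam = ln(0.114/0.0591)/(2πk) = 0.6570/(2π·0.0227) = 4.606 m·K/W
  R'_cork board = ln(0.169/0.114)/(2πk) = 0.3937/(2π·0.0414) = 1.514 m·K/W
ΣR = 3.379×10^-4 + 4.606 + 1.514 = 6.120 m·K/W
Q' = ΔT/ΣR = (-157 °C − 15.6 °C)/6.120 = -28.2 W/m
(Negative Q' ⇒ heat flows inward; heat gain = 28.2 W/m.)

Q' = 28.2 W/m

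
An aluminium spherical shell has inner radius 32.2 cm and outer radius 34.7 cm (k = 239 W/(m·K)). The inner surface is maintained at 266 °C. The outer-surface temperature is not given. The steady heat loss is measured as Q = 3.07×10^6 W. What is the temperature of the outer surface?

Series resistances:
  R_aluminium = (1/0.322 − 1/0.347)/(4πk) = 0.2237/(4π·239) = 7.450×10^-5 K/W
ΣR = 7.450×10^-5 K/W
ΔT = Q·ΣR = 3.07×10^6 × 7.450×10^-5 = 228.7 K
Heat flows outward, so T_out = T_in − ΔT = 266 − 228.7 = 37.3 °C

T_out = 37.3 °C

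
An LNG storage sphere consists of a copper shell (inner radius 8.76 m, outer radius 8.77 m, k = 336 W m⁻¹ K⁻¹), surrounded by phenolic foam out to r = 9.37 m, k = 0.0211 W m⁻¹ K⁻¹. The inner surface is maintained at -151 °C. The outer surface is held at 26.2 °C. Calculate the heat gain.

Treat each layer as a resistance in series:
  R_copper = (1/8.76 − 1/8.77)/(4πk) = 1.302×10^-4/(4π·336) = 3.083×10^-8 K/W
  R_phenolic foam = (1/8.77 − 1/9.37)/(4πk) = 0.007301/(4π·0.0211) = 0.02754 K/W
ΣR = 3.083×10^-8 + 0.02754 = 0.02754 K/W
Q = ΔT/ΣR = (-151 °C − 26.2 °C)/0.02754 = -6430 W
(Negative Q ⇒ heat flows inward; heat gain = 6430 W.)

Q = 6.43 kW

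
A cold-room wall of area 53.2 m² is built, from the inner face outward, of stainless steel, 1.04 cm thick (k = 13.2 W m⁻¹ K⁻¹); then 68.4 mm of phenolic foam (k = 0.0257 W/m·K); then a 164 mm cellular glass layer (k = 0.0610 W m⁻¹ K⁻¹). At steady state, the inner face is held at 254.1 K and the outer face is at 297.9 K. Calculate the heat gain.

Series thermal resistances, inner to outer:
  R_stainless steel = L/(kA) = 0.0104/(13.2·53.2) = 1.481×10^-5 K/W
  R_phenolic foam = L/(kA) = 0.0684/(0.0257·53.2) = 0.05003 K/W
  R_cellular glass = L/(kA) = 0.164/(0.0610·53.2) = 0.05054 K/W
ΣR = 1.481×10^-5 + 0.05003 + 0.05054 = 0.1006 K/W
Q = ΔT/ΣR = (254.1 K − 297.9 K)/0.1006 = -435 W
(Negative Q ⇒ heat flows inward; heat gain = 435 W.)

Q = 435 W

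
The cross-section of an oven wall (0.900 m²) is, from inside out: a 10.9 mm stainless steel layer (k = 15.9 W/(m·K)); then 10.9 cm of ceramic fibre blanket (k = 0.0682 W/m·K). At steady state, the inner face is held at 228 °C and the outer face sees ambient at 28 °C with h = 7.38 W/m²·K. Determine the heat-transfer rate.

Resistance network (inner→outer):
  R_stainless steel = L/(kA) = 0.0109/(15.9·0.900) = 7.617×10^-4 K/W
  R_ceramic fibre blanket = L/(kA) = 0.109/(0.0682·0.900) = 1.776 K/W
  R_conv,out = 1/(hA) = 1/(7.38·0.900) = 0.1506 K/W
ΣR = 7.617×10^-4 + 1.776 + 0.1506 = 1.927 K/W
Q = ΔT/ΣR = (228 °C − 28 °C)/1.927 = 104 W

Q = 104 W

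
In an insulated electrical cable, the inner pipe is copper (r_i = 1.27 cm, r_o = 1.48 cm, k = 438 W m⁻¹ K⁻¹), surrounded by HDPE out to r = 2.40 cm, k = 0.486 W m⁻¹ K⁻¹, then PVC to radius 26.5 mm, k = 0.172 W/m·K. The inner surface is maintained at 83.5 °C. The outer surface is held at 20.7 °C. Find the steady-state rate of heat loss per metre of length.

Resistance network (inner→outer):
  R'_copper = ln(0.0148/0.0127)/(2πk) = 0.1530/(2π·438) = 5.560×10^-5 m·K/W
  R'_HDPE = ln(0.0240/0.0148)/(2πk) = 0.4834/(2π·0.486) = 0.1583 m·K/W
  R'_PVC = ln(0.0265/0.0240)/(2πk) = 0.09909/(2π·0.172) = 0.09169 m·K/W
ΣR = 5.560×10^-5 + 0.1583 + 0.09169 = 0.2500 m·K/W
Q' = ΔT/ΣR = (83.5 °C − 20.7 °C)/0.2500 = 251 W/m

Q' = 251 W/m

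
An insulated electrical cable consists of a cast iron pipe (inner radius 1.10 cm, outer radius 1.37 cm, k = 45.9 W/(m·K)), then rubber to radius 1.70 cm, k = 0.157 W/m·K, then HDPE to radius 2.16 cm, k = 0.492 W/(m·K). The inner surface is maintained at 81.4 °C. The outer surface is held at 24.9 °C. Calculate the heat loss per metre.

Q' = 190 W/m

Treat each layer as a resistance in series:
  R'_cast iron = ln(0.0137/0.0110)/(2πk) = 0.2195/(2π·45.9) = 7.611×10^-4 m·K/W
  R'_rubber = ln(0.0170/0.0137)/(2πk) = 0.2158/(2π·0.157) = 0.2188 m·K/W
  R'_HDPE = ln(0.0216/0.0170)/(2πk) = 0.2395/(2π·0.492) = 0.07747 m·K/W
ΣR = 7.611×10^-4 + 0.2188 + 0.07747 = 0.2970 m·K/W
Q' = ΔT/ΣR = (81.4 °C − 24.9 °C)/0.2970 = 190 W/m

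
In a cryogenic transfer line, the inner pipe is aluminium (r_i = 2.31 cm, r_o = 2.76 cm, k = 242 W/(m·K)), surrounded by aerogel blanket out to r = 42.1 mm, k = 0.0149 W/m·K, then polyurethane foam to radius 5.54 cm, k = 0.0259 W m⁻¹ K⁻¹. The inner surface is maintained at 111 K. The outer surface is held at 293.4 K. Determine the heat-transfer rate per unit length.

Series thermal resistances, inner to outer:
  R'_aluminium = ln(0.0276/0.0231)/(2πk) = 0.1780/(2π·242) = 1.171×10^-4 m·K/W
  R'_aerogel blanket = ln(0.0421/0.0276)/(2πk) = 0.4222/(2π·0.0149) = 4.510 m·K/W
  R'_polyurethane foam = ln(0.0554/0.0421)/(2πk) = 0.2745/(2π·0.0259) = 1.687 m·K/W
ΣR = 1.171×10^-4 + 4.510 + 1.687 = 6.197 m·K/W
Q' = ΔT/ΣR = (111 K − 293.4 K)/6.197 = -29.4 W/m
(Negative Q' ⇒ heat flows inward; heat gain = 29.4 W/m.)

Q' = 29.4 W/m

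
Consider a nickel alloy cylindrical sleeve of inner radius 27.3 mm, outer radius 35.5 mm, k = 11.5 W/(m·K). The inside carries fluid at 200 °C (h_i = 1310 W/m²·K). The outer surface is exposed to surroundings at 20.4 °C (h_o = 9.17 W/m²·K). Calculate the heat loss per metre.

Q' = 361 W/m

Resistance network (inner→outer):
  R'_conv,in = 1/(2πr h) = 1/(2π·0.0273·1310) = 0.004450 m·K/W
  R'_nickel alloy = ln(0.0355/0.0273)/(2πk) = 0.2626/(2π·11.5) = 0.003635 m·K/W
  R'_conv,out = 1/(2πr h) = 1/(2π·0.0355·9.17) = 0.4889 m·K/W
ΣR = 0.004450 + 0.003635 + 0.4889 = 0.4970 m·K/W
Q' = ΔT/ΣR = (200 °C − 20.4 °C)/0.4970 = 361 W/m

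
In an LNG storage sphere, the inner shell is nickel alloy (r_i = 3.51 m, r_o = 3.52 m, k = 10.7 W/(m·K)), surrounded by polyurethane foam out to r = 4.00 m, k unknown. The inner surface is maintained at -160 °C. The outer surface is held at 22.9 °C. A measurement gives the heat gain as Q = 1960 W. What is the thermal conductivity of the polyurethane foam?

k = 0.0291 W/m·K

ΣR = ΔT/Q = |-160 − 22.9|/1960 = 0.09332 K/W
Known resistances:
  R_nickel alloy = (1/3.51 − 1/3.52)/(4πk) = 8.094×10^-4/(4π·10.7) = 6.019×10^-6 K/W
R_polyurethane foam = ΣR − ΣR_known = 0.09332 − 6.019×10^-6 = 0.09331 K/W
(1/r₁−1/r₂)/(4πk) = 0.09331 ⇒ k = 0.03409/(4π·0.09331) = 0.0291 W/m·K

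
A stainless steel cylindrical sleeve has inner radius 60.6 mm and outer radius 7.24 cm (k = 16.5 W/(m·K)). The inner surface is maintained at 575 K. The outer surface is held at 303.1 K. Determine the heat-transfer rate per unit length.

Q' = 1.58×10^5 W/m

Q' = 2πk·ΔT/ln(r₂/r₁) = 2π × 16.5 × 271.9 / ln(0.0724/0.0606) = 1.58×10^5 W/m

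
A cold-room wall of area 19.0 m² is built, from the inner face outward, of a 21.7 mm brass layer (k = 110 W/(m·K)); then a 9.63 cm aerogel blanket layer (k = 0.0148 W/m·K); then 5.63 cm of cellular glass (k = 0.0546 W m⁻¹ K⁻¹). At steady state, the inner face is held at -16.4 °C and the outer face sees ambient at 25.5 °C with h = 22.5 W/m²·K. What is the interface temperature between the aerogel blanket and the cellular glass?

Series thermal resistances, inner to outer:
  R_brass = L/(kA) = 0.0217/(110·19.0) = 1.038×10^-5 K/W
  R_aerogel blanket = L/(kA) = 0.0963/(0.0148·19.0) = 0.3425 K/W
  R_cellular glass = L/(kA) = 0.0563/(0.0546·19.0) = 0.05427 K/W
  R_conv,out = 1/(hA) = 1/(22.5·19.0) = 0.002339 K/W
ΣR = 1.038×10^-5 + 0.3425 + 0.05427 + 0.002339 = 0.3991 K/W
Q = ΔT/ΣR = (-16.4 °C − 25.5 °C)/0.3991 = -105.0 W
From the inner boundary to the aerogel blanket/cellular glass interface, ΣR_partial = 0.3425 K/W.
T_interface = T_in − Q·ΣR_partial = -16.4 °C − (-105.0)(0.3425) = 19.6 °C

T = 19.6 °C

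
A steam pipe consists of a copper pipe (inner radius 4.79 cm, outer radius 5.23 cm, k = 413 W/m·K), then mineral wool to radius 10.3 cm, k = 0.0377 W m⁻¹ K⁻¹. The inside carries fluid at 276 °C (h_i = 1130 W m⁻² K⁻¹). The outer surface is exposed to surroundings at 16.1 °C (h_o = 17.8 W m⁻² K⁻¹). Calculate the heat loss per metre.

Q' = 88.1 W/m

Treat each layer as a resistance in series:
  R'_conv,in = 1/(2πr h) = 1/(2π·0.0479·1130) = 0.002940 m·K/W
  R'_copper = ln(0.0523/0.0479)/(2πk) = 0.08788/(2π·413) = 3.387×10^-5 m·K/W
  R'_mineral wool = ln(0.103/0.0523)/(2πk) = 0.6777/(2π·0.0377) = 2.861 m·K/W
  R'_conv,out = 1/(2πr h) = 1/(2π·0.103·17.8) = 0.08681 m·K/W
ΣR = 0.002940 + 3.387×10^-5 + 2.861 + 0.08681 = 2.951 m·K/W
Q' = ΔT/ΣR = (276 °C − 16.1 °C)/2.951 = 88.1 W/m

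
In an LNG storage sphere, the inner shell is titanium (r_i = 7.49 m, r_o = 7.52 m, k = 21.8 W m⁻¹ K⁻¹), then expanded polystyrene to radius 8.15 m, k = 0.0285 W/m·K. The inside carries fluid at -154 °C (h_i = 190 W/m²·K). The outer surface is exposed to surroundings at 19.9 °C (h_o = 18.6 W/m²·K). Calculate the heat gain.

Q = 6.04 kW

Treat each layer as a resistance in series:
  R_conv,in = 1/(4πr²h) = 1/(4π·7.49²·190) = 7.466×10^-6 K/W
  R_titanium = (1/7.49 − 1/7.52)/(4πk) = 5.326×10^-4/(4π·21.8) = 1.944×10^-6 K/W
  R_expanded polystyrene = (1/7.52 − 1/8.15)/(4πk) = 0.01028/(4π·0.0285) = 0.02870 K/W
  R_conv,out = 1/(4πr²h) = 1/(4π·8.15²·18.6) = 6.441×10^-5 K/W
ΣR = 7.466×10^-6 + 1.944×10^-6 + 0.02870 + 6.441×10^-5 = 0.02877 K/W
Q = ΔT/ΣR = (-154 °C − 19.9 °C)/0.02877 = -6040 W
(Negative Q ⇒ heat flows inward; heat gain = 6040 W.)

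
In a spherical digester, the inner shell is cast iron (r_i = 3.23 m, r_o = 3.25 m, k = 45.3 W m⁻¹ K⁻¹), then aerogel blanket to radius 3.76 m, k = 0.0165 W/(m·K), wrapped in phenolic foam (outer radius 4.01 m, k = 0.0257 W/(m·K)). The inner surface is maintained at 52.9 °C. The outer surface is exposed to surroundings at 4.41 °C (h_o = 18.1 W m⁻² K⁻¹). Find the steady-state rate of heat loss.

Resistance network (inner→outer):
  R_cast iron = (1/3.23 − 1/3.25)/(4πk) = 0.001905/(4π·45.3) = 3.347×10^-6 K/W
  R_aerogel blanket = (1/3.25 − 1/3.76)/(4πk) = 0.04173/(4π·0.0165) = 0.2013 K/W
  R_phenolic foam = (1/3.76 − 1/4.01)/(4πk) = 0.01658/(4π·0.0257) = 0.05134 K/W
  R_conv,out = 1/(4πr²h) = 1/(4π·4.01²·18.1) = 2.734×10^-4 K/W
ΣR = 3.347×10^-6 + 0.2013 + 0.05134 + 2.734×10^-4 = 0.2529 K/W
Q = ΔT/ΣR = (52.9 °C − 4.41 °C)/0.2529 = 192 W

Q = 192 W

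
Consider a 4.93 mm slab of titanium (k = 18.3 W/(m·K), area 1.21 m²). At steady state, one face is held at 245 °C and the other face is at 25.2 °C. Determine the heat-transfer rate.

Q = 987 kW

Q = kA·ΔT/L = 18.3 × 1.21 × |245 °C − 25.2 °C| / 0.00493 = 9.87×10^5 W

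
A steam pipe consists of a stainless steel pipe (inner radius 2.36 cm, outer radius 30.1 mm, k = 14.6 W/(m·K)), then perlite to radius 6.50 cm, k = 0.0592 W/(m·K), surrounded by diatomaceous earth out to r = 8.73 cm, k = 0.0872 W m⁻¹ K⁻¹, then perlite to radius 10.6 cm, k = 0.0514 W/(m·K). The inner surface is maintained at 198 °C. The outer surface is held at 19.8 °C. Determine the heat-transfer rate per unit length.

Q' = 55.5 W/m

Series thermal resistances, inner to outer:
  R'_stainless steel = ln(0.0301/0.0236)/(2πk) = 0.2433/(2π·14.6) = 0.002652 m·K/W
  R'_perlite = ln(0.0650/0.0301)/(2πk) = 0.7699/(2π·0.0592) = 2.070 m·K/W
  R'_diatomaceous earth = ln(0.0873/0.0650)/(2πk) = 0.2950/(2π·0.0872) = 0.5384 m·K/W
  R'_perlite = ln(0.106/0.0873)/(2πk) = 0.1941/(2π·0.0514) = 0.6010 m·K/W
ΣR = 0.002652 + 2.070 + 0.5384 + 0.6010 = 3.212 m·K/W
Q' = ΔT/ΣR = (198 °C − 19.8 °C)/3.212 = 55.5 W/m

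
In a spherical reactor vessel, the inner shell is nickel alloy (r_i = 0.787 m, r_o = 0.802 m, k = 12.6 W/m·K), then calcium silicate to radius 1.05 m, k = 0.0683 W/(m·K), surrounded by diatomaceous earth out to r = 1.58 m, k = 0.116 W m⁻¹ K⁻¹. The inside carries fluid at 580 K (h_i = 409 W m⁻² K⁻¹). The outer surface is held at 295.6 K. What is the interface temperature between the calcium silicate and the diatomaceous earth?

T = 406 K

Treat each layer as a resistance in series:
  R_conv,in = 1/(4πr²h) = 1/(4π·0.787²·409) = 3.141×10^-4 K/W
  R_nickel alloy = (1/0.787 − 1/0.802)/(4πk) = 0.02377/(4π·12.6) = 1.501×10^-4 K/W
  R_calcium silicate = (1/0.802 − 1/1.05)/(4πk) = 0.2945/(4π·0.0683) = 0.3431 K/W
  R_diatomaceous earth = (1/1.05 − 1/1.58)/(4πk) = 0.3195/(4π·0.116) = 0.2192 K/W
ΣR = 3.141×10^-4 + 1.501×10^-4 + 0.3431 + 0.2192 = 0.5628 K/W
Q = ΔT/ΣR = (580 K − 295.6 K)/0.5628 = 505.3 W
From the inner boundary to the calcium silicate/diatomaceous earth interface, ΣR_partial = 0.3436 K/W.
T_interface = T_in − Q·ΣR_partial = 580 K − (505.3)(0.3436) = 406 K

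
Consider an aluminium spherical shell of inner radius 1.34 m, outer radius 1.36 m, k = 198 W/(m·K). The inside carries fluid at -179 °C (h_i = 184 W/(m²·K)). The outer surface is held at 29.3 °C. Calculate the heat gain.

Resistance network (inner→outer):
  R_conv,in = 1/(4πr²h) = 1/(4π·1.34²·184) = 2.409×10^-4 K/W
  R_aluminium = (1/1.34 − 1/1.36)/(4πk) = 0.01097/(4π·198) = 4.411×10^-6 K/W
ΣR = 2.409×10^-4 + 4.411×10^-6 = 2.453×10^-4 K/W
Q = ΔT/ΣR = (-179 °C − 29.3 °C)/2.453×10^-4 = -8.49×10^5 W
(Negative Q ⇒ heat flows inward; heat gain = 8.49×10^5 W.)

Q = 849 kW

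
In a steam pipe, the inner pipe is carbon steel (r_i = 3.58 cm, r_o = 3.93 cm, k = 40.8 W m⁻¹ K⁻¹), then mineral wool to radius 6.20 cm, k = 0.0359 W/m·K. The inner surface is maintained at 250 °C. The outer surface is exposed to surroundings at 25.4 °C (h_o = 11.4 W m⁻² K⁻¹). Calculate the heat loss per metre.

Resistance network (inner→outer):
  R'_carbon steel = ln(0.0393/0.0358)/(2πk) = 0.09328/(2π·40.8) = 3.639×10^-4 m·K/W
  R'_mineral wool = ln(0.0620/0.0393)/(2πk) = 0.4559/(2π·0.0359) = 2.021 m·K/W
  R'_conv,out = 1/(2πr h) = 1/(2π·0.0620·11.4) = 0.2252 m·K/W
ΣR = 3.639×10^-4 + 2.021 + 0.2252 = 2.247 m·K/W
Q' = ΔT/ΣR = (250 °C − 25.4 °C)/2.247 = 100 W/m

Q' = 100 W/m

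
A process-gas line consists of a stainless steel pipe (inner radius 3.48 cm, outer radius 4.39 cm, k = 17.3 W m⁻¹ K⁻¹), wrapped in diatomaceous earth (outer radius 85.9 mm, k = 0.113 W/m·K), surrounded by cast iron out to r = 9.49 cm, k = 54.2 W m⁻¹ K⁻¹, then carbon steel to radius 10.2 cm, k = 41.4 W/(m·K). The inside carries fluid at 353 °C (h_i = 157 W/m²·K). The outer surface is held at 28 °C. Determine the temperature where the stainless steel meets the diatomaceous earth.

T = 343 °C

Series thermal resistances, inner to outer:
  R'_conv,in = 1/(2πr h) = 1/(2π·0.0348·157) = 0.02913 m·K/W
  R'_stainless steel = ln(0.0439/0.0348)/(2πk) = 0.2323/(2π·17.3) = 0.002137 m·K/W
  R'_diatomaceous earth = ln(0.0859/0.0439)/(2πk) = 0.6713/(2π·0.113) = 0.9455 m·K/W
  R'_cast iron = ln(0.0949/0.0859)/(2πk) = 0.09964/(2π·54.2) = 2.926×10^-4 m·K/W
  R'_carbon steel = ln(0.102/0.0949)/(2πk) = 0.07215/(2π·41.4) = 2.774×10^-4 m·K/W
ΣR = 0.02913 + 0.002137 + 0.9455 + 2.926×10^-4 + 2.774×10^-4 = 0.9773 m·K/W
Q' = ΔT/ΣR = (353 °C − 28 °C)/0.9773 = 332.5 W/m
From the inner boundary to the stainless steel/diatomaceous earth interface, ΣR_partial = 0.03127 m·K/W.
T_interface = T_in − Q'·ΣR_partial = 353 °C − (332.5)(0.03127) = 343 °C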